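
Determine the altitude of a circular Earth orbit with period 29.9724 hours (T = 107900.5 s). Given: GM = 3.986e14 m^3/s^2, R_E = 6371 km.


T = 107900.5 s
r = (mu*T^2/(4*pi^2))^(1/3) = (3.986e14 * 107900.5^2 / (4*pi^2))^(1/3)
r = 4.8986321e+07 m = 48986.3210 km
alt = r - R_E = 48986.3210 - 6371 = 42615.3210 km

42615.3210 km


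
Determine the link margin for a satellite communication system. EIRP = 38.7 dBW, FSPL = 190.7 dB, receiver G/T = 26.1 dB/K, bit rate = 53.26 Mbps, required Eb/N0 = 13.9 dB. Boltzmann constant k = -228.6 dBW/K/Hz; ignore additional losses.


C/N0 = EIRP - FSPL + G/T - k = 38.7 - 190.7 + 26.1 - (-228.6)
C/N0 = 102.7000 dB-Hz
R_b = 53.26 Mbps = 5.326e+07 bps -> 10*log10(R_b) = 77.2640 dB-Hz
Eb/N0 = C/N0 - 10*log10(R_b) = 102.7000 - 77.2640 = 25.4360 dB
Margin = Eb/N0 - Eb/N0_req = 25.4360 - 13.9 = 11.5360 dB (link closes)

11.5360 dB


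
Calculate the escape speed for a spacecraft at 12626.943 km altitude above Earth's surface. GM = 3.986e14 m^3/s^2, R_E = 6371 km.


r = 6371.0 + 12626.943 = 18997.9430 km = 1.8997943e+07 m
v_esc = sqrt(2*mu/r) = sqrt(2*3.986e14 / 1.8997943e+07)
v_esc = 6477.8421 m/s = 6.4778 km/s

6.4778 km/s


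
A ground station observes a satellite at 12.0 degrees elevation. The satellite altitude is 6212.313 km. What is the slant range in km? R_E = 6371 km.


h = 6212.313 km, el = 12.0 deg
d = -R_E*sin(el) + sqrt((R_E*sin(el))^2 + 2*R_E*h + h^2)
d = -6371.0000*sin(0.2094395) + sqrt((6371.0000*0.2079117)^2 + 2*6371.0000*6212.313 + 6212.313^2)
d = 9607.2153 km

9607.2153 km


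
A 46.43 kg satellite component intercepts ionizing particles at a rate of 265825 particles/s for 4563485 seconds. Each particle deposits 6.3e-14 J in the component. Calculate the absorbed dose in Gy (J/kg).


Total energy deposited = rate * time * E_per
  = 265825 * 4563485 * 6.3e-14 = 0.07642457 J
Dose = E_total / mass = 0.07642457 / 46.43
Dose = 0.001646017 Gy

0.0016 Gy


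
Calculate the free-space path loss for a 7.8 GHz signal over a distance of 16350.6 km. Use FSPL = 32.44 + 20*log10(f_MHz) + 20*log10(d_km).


f = 7.8 GHz = 7800.0000 MHz
d = 16350.6 km
FSPL = 32.44 + 20*log10(7800.0000) + 20*log10(16350.6)
FSPL = 32.44 + 77.8419 + 84.2707
FSPL = 194.5526 dB

194.5526 dB


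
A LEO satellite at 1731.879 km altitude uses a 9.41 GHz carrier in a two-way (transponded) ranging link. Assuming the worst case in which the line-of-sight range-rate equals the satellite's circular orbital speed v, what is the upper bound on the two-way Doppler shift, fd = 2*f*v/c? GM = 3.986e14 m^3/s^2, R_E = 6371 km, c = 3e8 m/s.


r = 8.102879e+06 m
v = sqrt(mu/r) = 7013.7288 m/s (worst-case radial velocity)
f = 9.41 GHz = 9.41e+09 Hz
fd = 2*f*v/c = 2*9.41e+09*7013.7288/3.0e+08
fd = 439994.5881 Hz

439994.5881 Hz


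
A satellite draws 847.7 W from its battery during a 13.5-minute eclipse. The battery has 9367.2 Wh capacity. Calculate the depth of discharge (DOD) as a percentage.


E_used = P * t / 60 = 847.7 * 13.5 / 60 = 190.7325 Wh
DOD = E_used / E_total * 100 = 190.7325 / 9367.2 * 100
DOD = 2.0362 %

2.0362 %


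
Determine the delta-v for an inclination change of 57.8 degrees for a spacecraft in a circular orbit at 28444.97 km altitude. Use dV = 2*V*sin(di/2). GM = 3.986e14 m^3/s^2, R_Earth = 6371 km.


r = 34815.9700 km = 3.481597e+07 m
V = sqrt(mu/r) = 3383.6030 m/s
di = 57.8 deg = 1.0088 rad
dV = 2*V*sin(di/2) = 2*3383.6030*sin(0.5044002)
dV = 3270.4714 m/s = 3.2705 km/s

3.2705 km/s


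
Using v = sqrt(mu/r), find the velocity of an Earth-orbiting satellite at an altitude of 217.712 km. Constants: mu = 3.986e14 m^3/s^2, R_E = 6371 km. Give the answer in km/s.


r = R_E + alt = 6371.0 + 217.712 = 6588.7120 km = 6.588712e+06 m
v = sqrt(mu/r) = sqrt(3.986e14 / 6.588712e+06) = 7778.0080 m/s = 7.7780 km/s

7.7780 km/s


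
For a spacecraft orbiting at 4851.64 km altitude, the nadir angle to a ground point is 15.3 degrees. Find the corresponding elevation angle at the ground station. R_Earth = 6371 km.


r = R_E + alt = 11222.6400 km
Law of sines in the satellite / Earth-center / ground-point triangle:
  sin(nadir)/R_E = sin(90 + el)/r  =>  cos(el) = (r/R_E)*sin(nadir)
cos(el) = (11222.6400 / 6371.0000) * sin(15.3 deg) = 0.4648175
el = arccos(0.4648175) = 62.3016 deg
(Earth-central angle = 90 - nadir - el = 12.3984 deg)

62.3016 degrees


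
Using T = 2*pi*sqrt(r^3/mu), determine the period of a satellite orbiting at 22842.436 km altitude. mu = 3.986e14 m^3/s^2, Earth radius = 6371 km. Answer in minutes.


r = 29213.4360 km = 2.9213436e+07 m
T = 2*pi*sqrt(r^3/mu) = 2*pi*sqrt(2.4931472e+22 / 3.986e14)
T = 49691.8519 s = 828.1975 min

828.1975 minutes


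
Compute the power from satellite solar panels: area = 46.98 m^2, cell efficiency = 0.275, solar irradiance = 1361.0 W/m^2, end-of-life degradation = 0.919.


P = area * eta * S * degradation
P = 46.98 * 0.275 * 1361.0 * 0.919
P = 16159.1809 W

16159.1809 W


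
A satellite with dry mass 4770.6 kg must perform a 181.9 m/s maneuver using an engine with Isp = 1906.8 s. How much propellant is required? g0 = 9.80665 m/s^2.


ve = Isp * g0 = 1906.8 * 9.80665 = 18699.320220 m/s
mass ratio = exp(dv/ve) = exp(181.9/18699.320220) = 1.00977509
m_prop = m_dry * (mr - 1) = 4770.6 * (1.00977509 - 1)
m_prop = 46.6331 kg

46.6331 kg


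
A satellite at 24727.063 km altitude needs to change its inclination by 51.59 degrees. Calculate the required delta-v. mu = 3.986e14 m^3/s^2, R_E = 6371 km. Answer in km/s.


r = 31098.0630 km = 3.1098063e+07 m
V = sqrt(mu/r) = 3580.1562 m/s
di = 51.59 deg = 0.9004154 rad
dV = 2*V*sin(di/2) = 2*3580.1562*sin(0.4502077)
dV = 3115.8281 m/s = 3.1158 km/s

3.1158 km/s


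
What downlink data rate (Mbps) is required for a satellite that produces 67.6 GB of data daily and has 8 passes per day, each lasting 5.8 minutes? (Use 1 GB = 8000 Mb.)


total contact time = 8 * 5.8 * 60 = 2784.0000 s
data = 67.6 GB = 540800.0000 Mb
rate = 540800.0000 / 2784.0000 = 194.2529 Mbps

194.2529 Mbps


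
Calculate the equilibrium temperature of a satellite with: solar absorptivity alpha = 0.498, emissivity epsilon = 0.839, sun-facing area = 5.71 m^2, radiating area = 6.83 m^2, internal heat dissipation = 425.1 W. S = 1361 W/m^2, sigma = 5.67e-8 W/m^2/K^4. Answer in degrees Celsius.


Numerator = alpha*S*A_sun + Q_int = 0.498*1361*5.71 + 425.1 = 4295.2124 W
Denominator = eps*sigma*A_rad = 0.839*5.67e-8*6.83 = 3.2491198e-07 W/K^4
T^4 = 1.3219618e+10 K^4
T = 339.0820 K = 65.9320 C

65.9320 degrees Celsius


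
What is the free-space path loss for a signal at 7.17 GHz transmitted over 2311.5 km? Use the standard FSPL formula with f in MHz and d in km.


f = 7.17 GHz = 7170.0000 MHz
d = 2311.5 km
FSPL = 32.44 + 20*log10(7170.0000) + 20*log10(2311.5)
FSPL = 32.44 + 77.1104 + 67.2779
FSPL = 176.8283 dB

176.8283 dB


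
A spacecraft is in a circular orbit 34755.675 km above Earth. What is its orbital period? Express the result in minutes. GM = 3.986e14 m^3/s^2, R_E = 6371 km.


r = 41126.6750 km = 4.1126675e+07 m
T = 2*pi*sqrt(r^3/mu) = 2*pi*sqrt(6.9561798e+22 / 3.986e14)
T = 83003.5410 s = 1383.3923 min

1383.3923 minutes


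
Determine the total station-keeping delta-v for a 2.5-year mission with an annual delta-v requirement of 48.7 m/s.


dV = rate * years = 48.7 * 2.5
dV = 121.7500 m/s

121.7500 m/s


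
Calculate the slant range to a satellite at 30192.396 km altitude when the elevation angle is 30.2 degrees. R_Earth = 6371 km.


h = 30192.396 km, el = 30.2 deg
d = -R_E*sin(el) + sqrt((R_E*sin(el))^2 + 2*R_E*h + h^2)
d = -6371.0000*sin(0.5270894) + sqrt((6371.0000*0.5030199)^2 + 2*6371.0000*30192.396 + 30192.396^2)
d = 32941.6656 km

32941.6656 km


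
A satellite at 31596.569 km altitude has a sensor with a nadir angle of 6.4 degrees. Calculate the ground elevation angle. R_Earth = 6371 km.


r = R_E + alt = 37967.5690 km
Law of sines in the satellite / Earth-center / ground-point triangle:
  sin(nadir)/R_E = sin(90 + el)/r  =>  cos(el) = (r/R_E)*sin(nadir)
cos(el) = (37967.5690 / 6371.0000) * sin(6.4 deg) = 0.664292
el = arccos(0.664292) = 48.3720 deg
(Earth-central angle = 90 - nadir - el = 35.2280 deg)

48.3720 degrees


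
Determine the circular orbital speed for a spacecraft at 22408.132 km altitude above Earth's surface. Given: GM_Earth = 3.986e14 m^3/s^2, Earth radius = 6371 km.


r = R_E + alt = 6371.0 + 22408.132 = 28779.1320 km = 2.8779132e+07 m
v = sqrt(mu/r) = sqrt(3.986e14 / 2.8779132e+07) = 3721.6009 m/s = 3.7216 km/s

3.7216 km/s


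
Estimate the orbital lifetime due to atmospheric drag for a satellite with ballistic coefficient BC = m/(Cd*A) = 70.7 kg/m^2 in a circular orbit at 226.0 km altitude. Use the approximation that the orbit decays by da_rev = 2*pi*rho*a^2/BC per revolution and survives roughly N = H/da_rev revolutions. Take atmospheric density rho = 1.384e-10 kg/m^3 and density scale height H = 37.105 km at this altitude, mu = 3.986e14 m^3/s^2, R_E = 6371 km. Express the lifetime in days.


a = R_E + alt = 6597.0000 km = 6.597e+06 m
da_rev = 2*pi*rho*a^2/BC = 2*pi*1.384e-10*(6.597e+06)^2/70.7 = 535.290472 m per revolution
N = H/da_rev = 37105.0000 m / 535.290472 m = 69.3175 revolutions
P = 2*pi*sqrt(a^3/mu) = 5332.5010 s
lifetime = N*P = 69.3175 * 5332.5010 = 369635.6668 s = 4.2782 days

4.2782 days


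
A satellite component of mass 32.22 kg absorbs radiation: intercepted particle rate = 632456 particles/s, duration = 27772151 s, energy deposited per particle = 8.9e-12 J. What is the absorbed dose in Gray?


Total energy deposited = rate * time * E_per
  = 632456 * 27772151 * 8.9e-12 = 156.3255 J
Dose = E_total / mass = 156.3255 / 32.22
Dose = 4.8518 Gy

4.8518 Gy


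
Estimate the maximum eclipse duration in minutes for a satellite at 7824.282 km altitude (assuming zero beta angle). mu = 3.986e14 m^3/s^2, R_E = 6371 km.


r = 14195.2820 km
T = 280.5279 min
Eclipse fraction = arcsin(R_E/r)/pi = arcsin(6371.0000/14195.2820)/pi
= arcsin(0.4488111)/pi = 0.1481524
Eclipse duration = 0.1481524 * 280.5279 = 41.5609 min

41.5609 minutes


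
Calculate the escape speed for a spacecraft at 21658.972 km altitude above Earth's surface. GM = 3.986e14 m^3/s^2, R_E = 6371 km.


r = 6371.0 + 21658.972 = 28029.9720 km = 2.8029972e+07 m
v_esc = sqrt(2*mu/r) = sqrt(2*3.986e14 / 2.8029972e+07)
v_esc = 5333.0090 m/s = 5.3330 km/s

5.3330 km/s


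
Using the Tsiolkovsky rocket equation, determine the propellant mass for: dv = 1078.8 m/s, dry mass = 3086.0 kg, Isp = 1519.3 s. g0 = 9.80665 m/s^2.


ve = Isp * g0 = 1519.3 * 9.80665 = 14899.243345 m/s
mass ratio = exp(dv/ve) = exp(1078.8/14899.243345) = 1.07509213
m_prop = m_dry * (mr - 1) = 3086.0 * (1.07509213 - 1)
m_prop = 231.7343 kg

231.7343 kg


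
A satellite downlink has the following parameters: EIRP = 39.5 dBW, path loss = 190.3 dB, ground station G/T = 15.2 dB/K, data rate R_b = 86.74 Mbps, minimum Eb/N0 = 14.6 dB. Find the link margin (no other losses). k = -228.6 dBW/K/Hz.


C/N0 = EIRP - FSPL + G/T - k = 39.5 - 190.3 + 15.2 - (-228.6)
C/N0 = 93.0000 dB-Hz
R_b = 86.74 Mbps = 8.674e+07 bps -> 10*log10(R_b) = 79.3822 dB-Hz
Eb/N0 = C/N0 - 10*log10(R_b) = 93.0000 - 79.3822 = 13.6178 dB
Margin = Eb/N0 - Eb/N0_req = 13.6178 - 14.6 = -0.9821942 dB (negative margin: link does not close)

-0.9822 dB


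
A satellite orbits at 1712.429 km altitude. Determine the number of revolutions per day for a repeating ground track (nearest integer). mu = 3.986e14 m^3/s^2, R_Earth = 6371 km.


r = 8.083429e+06 m
T = 2*pi*sqrt(r^3/mu) = 7232.7701 s = 120.5462 min
revs/day = 1440 / 120.5462 = 11.9456
Rounded: 12 revolutions per day

12 revolutions per day


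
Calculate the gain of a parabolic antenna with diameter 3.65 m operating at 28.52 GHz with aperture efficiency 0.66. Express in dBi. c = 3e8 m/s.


lambda = c/f = 3e8 / 2.852e+10 = 0.01051893 m
G = eta*(pi*D/lambda)^2 = 0.66*(pi*3.65/0.01051893)^2
G = 784306.7320 (linear)
G = 10*log10(784306.7320) = 58.9449 dBi

58.9449 dBi


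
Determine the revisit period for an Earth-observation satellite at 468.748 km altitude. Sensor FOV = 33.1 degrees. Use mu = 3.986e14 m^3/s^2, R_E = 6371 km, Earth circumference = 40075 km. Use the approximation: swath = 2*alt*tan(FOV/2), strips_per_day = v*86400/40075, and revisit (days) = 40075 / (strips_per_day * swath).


swath = 2*468.748*tan(0.288852) = 278.5891 km
v = sqrt(mu/r) = 7633.9374 m/s = 7.6339 km/s
strips/day = v*86400/40075 = 7.6339*86400/40075 = 16.4584
coverage/day = strips * swath = 16.4584 * 278.5891 = 4585.1435 km
revisit = 40075 / 4585.1435 = 8.7402 days

8.7402 days


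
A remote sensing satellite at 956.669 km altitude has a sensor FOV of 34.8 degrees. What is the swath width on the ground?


FOV = 34.8 deg = 0.6073746 rad
swath = 2 * alt * tan(FOV/2) = 2 * 956.669 * tan(0.3036873)
swath = 2 * 956.669 * 0.313381
swath = 599.6038 km

599.6038 km


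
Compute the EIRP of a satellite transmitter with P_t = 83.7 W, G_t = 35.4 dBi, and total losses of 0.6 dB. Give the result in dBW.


Pt = 83.7 W = 19.2273 dBW
EIRP = Pt_dBW + Gt - losses = 19.2273 + 35.4 - 0.6 = 54.0273 dBW

54.0273 dBW


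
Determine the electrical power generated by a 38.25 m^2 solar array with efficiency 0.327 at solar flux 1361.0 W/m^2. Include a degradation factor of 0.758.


P = area * eta * S * degradation
P = 38.25 * 0.327 * 1361.0 * 0.758
P = 12903.4702 W

12903.4702 W


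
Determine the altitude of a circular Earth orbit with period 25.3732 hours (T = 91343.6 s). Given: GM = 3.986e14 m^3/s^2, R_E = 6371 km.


T = 91343.6 s
r = (mu*T^2/(4*pi^2))^(1/3) = (3.986e14 * 91343.6^2 / (4*pi^2))^(1/3)
r = 4.3837381e+07 m = 43837.3812 km
alt = r - R_E = 43837.3812 - 6371 = 37466.3812 km

37466.3812 km


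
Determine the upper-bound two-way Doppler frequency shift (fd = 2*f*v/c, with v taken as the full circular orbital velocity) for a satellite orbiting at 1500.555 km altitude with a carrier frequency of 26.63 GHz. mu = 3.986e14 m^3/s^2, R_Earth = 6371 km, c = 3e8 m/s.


r = 7.871555e+06 m
v = sqrt(mu/r) = 7116.0400 m/s (worst-case radial velocity)
f = 26.63 GHz = 2.663e+10 Hz
fd = 2*f*v/c = 2*2.663e+10*7116.0400/3.0e+08
fd = 1.2633343e+06 Hz

1.2633e+06 Hz


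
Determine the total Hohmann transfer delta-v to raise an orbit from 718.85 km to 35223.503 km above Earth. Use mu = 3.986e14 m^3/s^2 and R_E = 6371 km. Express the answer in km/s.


r1 = 7089.8500 km = 7.08985e+06 m
r2 = 41594.5030 km = 4.1594503e+07 m
dv1 = sqrt(mu/r1)*(sqrt(2*r2/(r1+r2)) - 1) = 2303.3253 m/s
dv2 = sqrt(mu/r2)*(1 - sqrt(2*r1/(r1+r2))) = 1424.9762 m/s
total dv = |dv1| + |dv2| = 2303.3253 + 1424.9762 = 3728.3015 m/s = 3.7283 km/s

3.7283 km/s


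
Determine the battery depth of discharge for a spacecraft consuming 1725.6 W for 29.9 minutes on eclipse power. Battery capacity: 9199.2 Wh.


E_used = P * t / 60 = 1725.6 * 29.9 / 60 = 859.9240 Wh
DOD = E_used / E_total * 100 = 859.9240 / 9199.2 * 100
DOD = 9.3478 %

9.3478 %


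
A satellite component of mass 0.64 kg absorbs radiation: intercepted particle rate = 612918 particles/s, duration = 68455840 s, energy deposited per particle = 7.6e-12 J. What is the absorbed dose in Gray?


Total energy deposited = rate * time * E_per
  = 612918 * 68455840 * 7.6e-12 = 318.8794 J
Dose = E_total / mass = 318.8794 / 0.64
Dose = 498.2491 Gy

498.2491 Gy


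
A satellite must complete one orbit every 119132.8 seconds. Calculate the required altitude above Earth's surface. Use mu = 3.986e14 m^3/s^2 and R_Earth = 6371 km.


T = 119132.8 s
r = (mu*T^2/(4*pi^2))^(1/3) = (3.986e14 * 119132.8^2 / (4*pi^2))^(1/3)
r = 5.232952e+07 m = 52329.5201 km
alt = r - R_E = 52329.5201 - 6371 = 45958.5201 km

45958.5201 km


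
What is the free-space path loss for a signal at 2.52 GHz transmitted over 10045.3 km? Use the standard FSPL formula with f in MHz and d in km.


f = 2.52 GHz = 2520.0000 MHz
d = 10045.3 km
FSPL = 32.44 + 20*log10(2520.0000) + 20*log10(10045.3)
FSPL = 32.44 + 68.0280 + 80.0393
FSPL = 180.5073 dB

180.5073 dB


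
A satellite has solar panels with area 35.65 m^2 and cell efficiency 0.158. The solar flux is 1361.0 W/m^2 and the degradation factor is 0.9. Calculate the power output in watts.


P = area * eta * S * degradation
P = 35.65 * 0.158 * 1361.0 * 0.9
P = 6899.4942 W

6899.4942 W


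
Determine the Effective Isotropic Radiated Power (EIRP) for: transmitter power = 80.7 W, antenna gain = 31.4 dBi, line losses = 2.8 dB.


Pt = 80.7 W = 19.0687 dBW
EIRP = Pt_dBW + Gt - losses = 19.0687 + 31.4 - 2.8 = 47.6687 dBW

47.6687 dBW


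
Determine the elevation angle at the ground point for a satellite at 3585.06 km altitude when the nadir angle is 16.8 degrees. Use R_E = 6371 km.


r = R_E + alt = 9956.0600 km
Law of sines in the satellite / Earth-center / ground-point triangle:
  sin(nadir)/R_E = sin(90 + el)/r  =>  cos(el) = (r/R_E)*sin(nadir)
cos(el) = (9956.0600 / 6371.0000) * sin(16.8 deg) = 0.4516744
el = arccos(0.4516744) = 63.1488 deg
(Earth-central angle = 90 - nadir - el = 10.0512 deg)

63.1488 degrees


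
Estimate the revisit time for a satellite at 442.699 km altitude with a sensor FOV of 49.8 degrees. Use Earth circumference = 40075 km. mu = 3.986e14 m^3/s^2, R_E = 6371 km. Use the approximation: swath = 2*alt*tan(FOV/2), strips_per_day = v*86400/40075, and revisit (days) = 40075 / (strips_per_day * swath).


swath = 2*442.699*tan(0.434587) = 410.9881 km
v = sqrt(mu/r) = 7648.5159 m/s = 7.6485 km/s
strips/day = v*86400/40075 = 7.6485*86400/40075 = 16.4899
coverage/day = strips * swath = 16.4899 * 410.9881 = 6777.1422 km
revisit = 40075 / 6777.1422 = 5.9133 days

5.9133 days


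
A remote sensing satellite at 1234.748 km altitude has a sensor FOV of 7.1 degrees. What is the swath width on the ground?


FOV = 7.1 deg = 0.1239184 rad
swath = 2 * alt * tan(FOV/2) = 2 * 1234.748 * tan(0.06195919)
swath = 2 * 1234.748 * 0.0620386
swath = 153.2041 km

153.2041 km


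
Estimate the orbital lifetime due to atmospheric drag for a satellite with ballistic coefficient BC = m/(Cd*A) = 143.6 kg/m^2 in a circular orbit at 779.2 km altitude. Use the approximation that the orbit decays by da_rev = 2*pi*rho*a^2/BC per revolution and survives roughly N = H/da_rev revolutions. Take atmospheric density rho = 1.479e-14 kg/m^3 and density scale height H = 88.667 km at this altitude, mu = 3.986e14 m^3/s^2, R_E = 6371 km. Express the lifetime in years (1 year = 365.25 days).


a = R_E + alt = 7150.2000 km = 7.1502e+06 m
da_rev = 2*pi*rho*a^2/BC = 2*pi*1.479e-14*(7.1502e+06)^2/143.6 = 0.0330849119 m per revolution
N = H/da_rev = 88667.0000 m / 0.0330849119 m = 2.679983e+06 revolutions
P = 2*pi*sqrt(a^3/mu) = 6017.1177 s
lifetime = N*P = 2.679983e+06 * 6017.1177 = 1.6125773e+10 s = 186640.8897 days
years = 186640.8897 / 365.25 = 510.9949 years

510.9949 years


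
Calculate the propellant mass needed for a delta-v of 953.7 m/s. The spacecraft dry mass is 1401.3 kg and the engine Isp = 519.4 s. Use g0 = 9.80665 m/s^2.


ve = Isp * g0 = 519.4 * 9.80665 = 5093.574010 m/s
mass ratio = exp(dv/ve) = exp(953.7/5093.574010) = 1.20591175
m_prop = m_dry * (mr - 1) = 1401.3 * (1.20591175 - 1)
m_prop = 288.5441 kg

288.5441 kg


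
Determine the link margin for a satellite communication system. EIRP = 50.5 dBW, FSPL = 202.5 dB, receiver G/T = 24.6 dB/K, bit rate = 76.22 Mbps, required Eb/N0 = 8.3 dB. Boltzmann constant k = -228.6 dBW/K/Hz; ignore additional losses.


C/N0 = EIRP - FSPL + G/T - k = 50.5 - 202.5 + 24.6 - (-228.6)
C/N0 = 101.2000 dB-Hz
R_b = 76.22 Mbps = 7.622e+07 bps -> 10*log10(R_b) = 78.8207 dB-Hz
Eb/N0 = C/N0 - 10*log10(R_b) = 101.2000 - 78.8207 = 22.3793 dB
Margin = Eb/N0 - Eb/N0_req = 22.3793 - 8.3 = 14.0793 dB (link closes)

14.0793 dB


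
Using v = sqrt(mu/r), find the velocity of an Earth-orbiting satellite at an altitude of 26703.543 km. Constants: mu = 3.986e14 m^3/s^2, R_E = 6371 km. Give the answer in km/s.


r = R_E + alt = 6371.0 + 26703.543 = 33074.5430 km = 3.3074543e+07 m
v = sqrt(mu/r) = sqrt(3.986e14 / 3.3074543e+07) = 3471.5364 m/s = 3.4715 km/s

3.4715 km/s


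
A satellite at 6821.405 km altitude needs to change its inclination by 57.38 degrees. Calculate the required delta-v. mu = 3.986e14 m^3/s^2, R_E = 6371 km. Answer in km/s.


r = 13192.4050 km = 1.3192405e+07 m
V = sqrt(mu/r) = 5496.7585 m/s
di = 57.38 deg = 1.0015 rad
dV = 2*V*sin(di/2) = 2*5496.7585*sin(0.500735)
dV = 5277.6621 m/s = 5.2777 km/s

5.2777 km/s


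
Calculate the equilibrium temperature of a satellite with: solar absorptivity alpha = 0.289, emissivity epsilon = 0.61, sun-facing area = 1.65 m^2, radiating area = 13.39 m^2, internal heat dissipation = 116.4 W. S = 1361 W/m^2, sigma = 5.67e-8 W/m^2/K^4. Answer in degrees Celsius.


Numerator = alpha*S*A_sun + Q_int = 0.289*1361*1.65 + 116.4 = 765.3928 W
Denominator = eps*sigma*A_rad = 0.61*5.67e-8*13.39 = 4.6311993e-07 W/K^4
T^4 = 1.6526882e+09 K^4
T = 201.6266 K = -71.5234 C

-71.5234 degrees Celsius


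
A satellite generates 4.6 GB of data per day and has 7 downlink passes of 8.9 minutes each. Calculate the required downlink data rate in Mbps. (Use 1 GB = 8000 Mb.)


total contact time = 7 * 8.9 * 60 = 3738.0000 s
data = 4.6 GB = 36800.0000 Mb
rate = 36800.0000 / 3738.0000 = 9.8448 Mbps

9.8448 Mbps


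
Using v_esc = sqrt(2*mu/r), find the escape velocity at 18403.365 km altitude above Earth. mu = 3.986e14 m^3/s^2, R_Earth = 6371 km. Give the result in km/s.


r = 6371.0 + 18403.365 = 24774.3650 km = 2.4774365e+07 m
v_esc = sqrt(2*mu/r) = sqrt(2*3.986e14 / 2.4774365e+07)
v_esc = 5672.6029 m/s = 5.6726 km/s

5.6726 km/s


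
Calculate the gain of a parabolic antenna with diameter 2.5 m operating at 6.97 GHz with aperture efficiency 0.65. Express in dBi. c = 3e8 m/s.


lambda = c/f = 3e8 / 6.97e+09 = 0.04304161 m
G = eta*(pi*D/lambda)^2 = 0.65*(pi*2.5/0.04304161)^2
G = 21642.9355 (linear)
G = 10*log10(21642.9355) = 43.3532 dBi

43.3532 dBi


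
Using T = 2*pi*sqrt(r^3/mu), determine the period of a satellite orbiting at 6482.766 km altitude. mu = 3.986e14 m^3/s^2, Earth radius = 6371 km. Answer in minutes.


r = 12853.7660 km = 1.2853766e+07 m
T = 2*pi*sqrt(r^3/mu) = 2*pi*sqrt(2.1236902e+21 / 3.986e14)
T = 14502.9652 s = 241.7161 min

241.7161 minutes


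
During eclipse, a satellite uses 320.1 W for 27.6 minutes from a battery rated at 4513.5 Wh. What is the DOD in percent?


E_used = P * t / 60 = 320.1 * 27.6 / 60 = 147.2460 Wh
DOD = E_used / E_total * 100 = 147.2460 / 4513.5 * 100
DOD = 3.2623 %

3.2623 %


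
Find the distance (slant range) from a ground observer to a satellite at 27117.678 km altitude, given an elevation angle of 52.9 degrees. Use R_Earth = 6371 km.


h = 27117.678 km, el = 52.9 deg
d = -R_E*sin(el) + sqrt((R_E*sin(el))^2 + 2*R_E*h + h^2)
d = -6371.0000*sin(0.9232792) + sqrt((6371.0000*0.7975839)^2 + 2*6371.0000*27117.678 + 27117.678^2)
d = 28186.0335 km

28186.0335 km


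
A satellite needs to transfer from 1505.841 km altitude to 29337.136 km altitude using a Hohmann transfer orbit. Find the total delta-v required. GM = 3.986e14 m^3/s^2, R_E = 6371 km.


r1 = 7876.8410 km = 7.876841e+06 m
r2 = 35708.1360 km = 3.5708136e+07 m
dv1 = sqrt(mu/r1)*(sqrt(2*r2/(r1+r2)) - 1) = 1992.2462 m/s
dv2 = sqrt(mu/r2)*(1 - sqrt(2*r1/(r1+r2))) = 1332.4002 m/s
total dv = |dv1| + |dv2| = 1992.2462 + 1332.4002 = 3324.6464 m/s = 3.3246 km/s

3.3246 km/s


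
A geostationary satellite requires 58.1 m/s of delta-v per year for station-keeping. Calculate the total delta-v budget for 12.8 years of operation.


dV = rate * years = 58.1 * 12.8
dV = 743.6800 m/s

743.6800 m/s


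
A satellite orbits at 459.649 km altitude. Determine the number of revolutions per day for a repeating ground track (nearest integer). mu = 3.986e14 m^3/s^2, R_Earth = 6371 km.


r = 6.830649e+06 m
T = 2*pi*sqrt(r^3/mu) = 5618.2903 s = 93.6382 min
revs/day = 1440 / 93.6382 = 15.3783
Rounded: 15 revolutions per day

15 revolutions per day


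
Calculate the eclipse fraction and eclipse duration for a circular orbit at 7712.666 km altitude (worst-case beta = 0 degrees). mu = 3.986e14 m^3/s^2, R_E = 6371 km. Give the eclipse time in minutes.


r = 14083.6660 km
T = 277.2257 min
Eclipse fraction = arcsin(R_E/r)/pi = arcsin(6371.0000/14083.6660)/pi
= arcsin(0.452368)/pi = 0.1494206
Eclipse duration = 0.1494206 * 277.2257 = 41.4232 min

41.4232 minutes


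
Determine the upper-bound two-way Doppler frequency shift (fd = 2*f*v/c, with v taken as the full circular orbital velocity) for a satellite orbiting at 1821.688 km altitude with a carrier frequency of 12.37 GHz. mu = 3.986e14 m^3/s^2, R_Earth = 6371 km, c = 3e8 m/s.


r = 8.192688e+06 m
v = sqrt(mu/r) = 6975.1803 m/s (worst-case radial velocity)
f = 12.37 GHz = 1.237e+10 Hz
fd = 2*f*v/c = 2*1.237e+10*6975.1803/3.0e+08
fd = 575219.8702 Hz

575219.8702 Hz


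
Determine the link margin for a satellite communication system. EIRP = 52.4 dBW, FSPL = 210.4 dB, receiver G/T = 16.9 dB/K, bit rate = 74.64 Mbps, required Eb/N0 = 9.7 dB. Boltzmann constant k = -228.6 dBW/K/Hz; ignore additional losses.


C/N0 = EIRP - FSPL + G/T - k = 52.4 - 210.4 + 16.9 - (-228.6)
C/N0 = 87.5000 dB-Hz
R_b = 74.64 Mbps = 7.464e+07 bps -> 10*log10(R_b) = 78.7297 dB-Hz
Eb/N0 = C/N0 - 10*log10(R_b) = 87.5000 - 78.7297 = 8.7703 dB
Margin = Eb/N0 - Eb/N0_req = 8.7703 - 9.7 = -0.9297163 dB (negative margin: link does not close)

-0.9297 dB


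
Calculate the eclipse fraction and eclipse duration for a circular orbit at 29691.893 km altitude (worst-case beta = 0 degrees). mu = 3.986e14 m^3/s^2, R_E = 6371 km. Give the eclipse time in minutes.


r = 36062.8930 km
T = 1135.9280 min
Eclipse fraction = arcsin(R_E/r)/pi = arcsin(6371.0000/36062.8930)/pi
= arcsin(0.1766636)/pi = 0.05653046
Eclipse duration = 0.05653046 * 1135.9280 = 64.2145 min

64.2145 minutes


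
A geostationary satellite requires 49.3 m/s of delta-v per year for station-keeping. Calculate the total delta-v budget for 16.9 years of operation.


dV = rate * years = 49.3 * 16.9
dV = 833.1700 m/s

833.1700 m/s


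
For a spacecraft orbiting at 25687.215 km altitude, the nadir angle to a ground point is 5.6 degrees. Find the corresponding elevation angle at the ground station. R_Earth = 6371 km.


r = R_E + alt = 32058.2150 km
Law of sines in the satellite / Earth-center / ground-point triangle:
  sin(nadir)/R_E = sin(90 + el)/r  =>  cos(el) = (r/R_E)*sin(nadir)
cos(el) = (32058.2150 / 6371.0000) * sin(5.6 deg) = 0.4910271
el = arccos(0.4910271) = 60.5919 deg
(Earth-central angle = 90 - nadir - el = 23.8081 deg)

60.5919 degrees


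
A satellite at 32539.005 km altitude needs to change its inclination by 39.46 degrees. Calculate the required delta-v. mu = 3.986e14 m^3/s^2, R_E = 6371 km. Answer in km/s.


r = 38910.0050 km = 3.8910005e+07 m
V = sqrt(mu/r) = 3200.6487 m/s
di = 39.46 deg = 0.6887069 rad
dV = 2*V*sin(di/2) = 2*3200.6487*sin(0.3443535)
dV = 2161.0022 m/s = 2.1610 km/s

2.1610 km/s


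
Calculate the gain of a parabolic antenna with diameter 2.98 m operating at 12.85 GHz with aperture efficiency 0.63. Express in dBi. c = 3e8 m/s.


lambda = c/f = 3e8 / 1.285e+10 = 0.0233463 m
G = eta*(pi*D/lambda)^2 = 0.63*(pi*2.98/0.0233463)^2
G = 101306.3268 (linear)
G = 10*log10(101306.3268) = 50.0564 dBi

50.0564 dBi


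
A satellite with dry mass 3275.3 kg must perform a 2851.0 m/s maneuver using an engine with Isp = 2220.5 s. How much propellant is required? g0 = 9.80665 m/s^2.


ve = Isp * g0 = 2220.5 * 9.80665 = 21775.666325 m/s
mass ratio = exp(dv/ve) = exp(2851.0/21775.666325) = 1.13988338
m_prop = m_dry * (mr - 1) = 3275.3 * (1.13988338 - 1)
m_prop = 458.1600 kg

458.1600 kg


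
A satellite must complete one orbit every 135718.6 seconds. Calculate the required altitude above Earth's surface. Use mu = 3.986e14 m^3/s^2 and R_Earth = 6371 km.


T = 135718.6 s
r = (mu*T^2/(4*pi^2))^(1/3) = (3.986e14 * 135718.6^2 / (4*pi^2))^(1/3)
r = 5.7080193e+07 m = 57080.1930 km
alt = r - R_E = 57080.1930 - 6371 = 50709.1930 km

50709.1930 km


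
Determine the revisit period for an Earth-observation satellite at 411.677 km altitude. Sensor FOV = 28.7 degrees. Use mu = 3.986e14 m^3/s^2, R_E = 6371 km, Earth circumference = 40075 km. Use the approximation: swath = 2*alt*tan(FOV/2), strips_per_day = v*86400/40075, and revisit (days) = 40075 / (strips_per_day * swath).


swath = 2*411.677*tan(0.2504547) = 210.6357 km
v = sqrt(mu/r) = 7665.9870 m/s = 7.6660 km/s
strips/day = v*86400/40075 = 7.6660*86400/40075 = 16.5275
coverage/day = strips * swath = 16.5275 * 210.6357 = 3481.2900 km
revisit = 40075 / 3481.2900 = 11.5115 days

11.5115 days


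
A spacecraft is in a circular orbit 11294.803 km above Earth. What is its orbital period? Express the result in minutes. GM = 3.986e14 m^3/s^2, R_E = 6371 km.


r = 17665.8030 km = 1.7665803e+07 m
T = 2*pi*sqrt(r^3/mu) = 2*pi*sqrt(5.5131543e+21 / 3.986e14)
T = 23367.4486 s = 389.4575 min

389.4575 minutes


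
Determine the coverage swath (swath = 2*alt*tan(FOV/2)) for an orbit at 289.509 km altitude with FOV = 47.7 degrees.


FOV = 47.7 deg = 0.8325221 rad
swath = 2 * alt * tan(FOV/2) = 2 * 289.509 * tan(0.416261)
swath = 2 * 289.509 * 0.4420954
swath = 255.9812 km

255.9812 km


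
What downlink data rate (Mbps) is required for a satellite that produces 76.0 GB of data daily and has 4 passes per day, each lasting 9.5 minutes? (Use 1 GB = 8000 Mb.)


total contact time = 4 * 9.5 * 60 = 2280.0000 s
data = 76.0 GB = 608000.0000 Mb
rate = 608000.0000 / 2280.0000 = 266.6667 Mbps

266.6667 Mbps


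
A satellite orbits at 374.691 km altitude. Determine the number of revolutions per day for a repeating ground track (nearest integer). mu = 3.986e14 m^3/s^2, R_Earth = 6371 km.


r = 6.745691e+06 m
T = 2*pi*sqrt(r^3/mu) = 5513.7984 s = 91.8966 min
revs/day = 1440 / 91.8966 = 15.6698
Rounded: 16 revolutions per day

16 revolutions per day


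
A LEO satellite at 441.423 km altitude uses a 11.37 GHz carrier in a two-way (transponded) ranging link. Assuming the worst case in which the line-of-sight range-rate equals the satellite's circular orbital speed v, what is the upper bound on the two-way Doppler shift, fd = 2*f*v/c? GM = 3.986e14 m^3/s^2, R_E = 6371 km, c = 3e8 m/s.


r = 6.812423e+06 m
v = sqrt(mu/r) = 7649.2322 m/s (worst-case radial velocity)
f = 11.37 GHz = 1.137e+10 Hz
fd = 2*f*v/c = 2*1.137e+10*7649.2322/3.0e+08
fd = 579811.7999 Hz

579811.7999 Hz


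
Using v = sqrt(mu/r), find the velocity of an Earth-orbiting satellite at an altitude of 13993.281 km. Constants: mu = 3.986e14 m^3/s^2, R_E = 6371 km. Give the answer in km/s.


r = R_E + alt = 6371.0 + 13993.281 = 20364.2810 km = 2.0364281e+07 m
v = sqrt(mu/r) = sqrt(3.986e14 / 2.0364281e+07) = 4424.1934 m/s = 4.4242 km/s

4.4242 km/s


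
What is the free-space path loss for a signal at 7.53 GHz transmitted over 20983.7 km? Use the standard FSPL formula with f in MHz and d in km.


f = 7.53 GHz = 7530.0000 MHz
d = 20983.7 km
FSPL = 32.44 + 20*log10(7530.0000) + 20*log10(20983.7)
FSPL = 32.44 + 77.5359 + 86.4376
FSPL = 196.4135 dB

196.4135 dB


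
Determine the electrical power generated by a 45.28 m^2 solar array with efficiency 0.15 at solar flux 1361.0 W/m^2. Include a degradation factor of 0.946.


P = area * eta * S * degradation
P = 45.28 * 0.15 * 1361.0 * 0.946
P = 8744.7408 W

8744.7408 W


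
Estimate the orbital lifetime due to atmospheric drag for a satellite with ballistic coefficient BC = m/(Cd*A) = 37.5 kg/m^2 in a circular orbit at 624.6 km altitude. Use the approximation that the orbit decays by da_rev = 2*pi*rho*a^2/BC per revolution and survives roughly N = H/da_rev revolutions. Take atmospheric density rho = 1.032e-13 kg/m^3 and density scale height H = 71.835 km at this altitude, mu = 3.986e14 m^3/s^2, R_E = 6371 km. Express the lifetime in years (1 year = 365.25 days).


a = R_E + alt = 6995.6000 km = 6.9956e+06 m
da_rev = 2*pi*rho*a^2/BC = 2*pi*1.032e-13*(6.9956e+06)^2/37.5 = 0.846210161 m per revolution
N = H/da_rev = 71835.0000 m / 0.846210161 m = 84890.2593 revolutions
P = 2*pi*sqrt(a^3/mu) = 5823.0253 s
lifetime = N*P = 84890.2593 * 5823.0253 = 4.9431812e+08 s = 5721.2746 days
years = 5721.2746 / 365.25 = 15.6640 years

15.6640 years


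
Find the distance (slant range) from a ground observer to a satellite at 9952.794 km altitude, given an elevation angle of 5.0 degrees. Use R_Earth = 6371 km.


h = 9952.794 km, el = 5.0 deg
d = -R_E*sin(el) + sqrt((R_E*sin(el))^2 + 2*R_E*h + h^2)
d = -6371.0000*sin(0.08726646) + sqrt((6371.0000*0.08715574)^2 + 2*6371.0000*9952.794 + 9952.794^2)
d = 14484.1767 km

14484.1767 km


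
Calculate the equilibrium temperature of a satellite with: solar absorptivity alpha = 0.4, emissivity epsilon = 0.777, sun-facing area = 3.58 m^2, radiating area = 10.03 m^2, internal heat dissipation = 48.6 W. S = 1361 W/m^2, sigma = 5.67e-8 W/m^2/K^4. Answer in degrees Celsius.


Numerator = alpha*S*A_sun + Q_int = 0.4*1361*3.58 + 48.6 = 1997.5520 W
Denominator = eps*sigma*A_rad = 0.777*5.67e-8*10.03 = 4.4188068e-07 W/K^4
T^4 = 4.5205688e+09 K^4
T = 259.2975 K = -13.8525 C

-13.8525 degrees Celsius


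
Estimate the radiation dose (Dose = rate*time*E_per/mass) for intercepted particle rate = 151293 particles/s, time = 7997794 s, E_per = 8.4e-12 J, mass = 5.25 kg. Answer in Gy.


Total energy deposited = rate * time * E_per
  = 151293 * 7997794 * 8.4e-12 = 10.1641 J
Dose = E_total / mass = 10.1641 / 5.25
Dose = 1.9360 Gy

1.9360 Gy


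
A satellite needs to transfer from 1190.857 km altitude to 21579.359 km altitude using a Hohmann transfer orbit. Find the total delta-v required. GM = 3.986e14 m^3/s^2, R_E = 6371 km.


r1 = 7561.8570 km = 7.561857e+06 m
r2 = 27950.3590 km = 2.7950359e+07 m
dv1 = sqrt(mu/r1)*(sqrt(2*r2/(r1+r2)) - 1) = 1848.7764 m/s
dv2 = sqrt(mu/r2)*(1 - sqrt(2*r1/(r1+r2))) = 1311.9504 m/s
total dv = |dv1| + |dv2| = 1848.7764 + 1311.9504 = 3160.7267 m/s = 3.1607 km/s

3.1607 km/s


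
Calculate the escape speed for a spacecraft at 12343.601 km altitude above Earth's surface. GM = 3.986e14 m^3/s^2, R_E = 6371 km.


r = 6371.0 + 12343.601 = 18714.6010 km = 1.8714601e+07 m
v_esc = sqrt(2*mu/r) = sqrt(2*3.986e14 / 1.8714601e+07)
v_esc = 6526.6956 m/s = 6.5267 km/s

6.5267 km/s


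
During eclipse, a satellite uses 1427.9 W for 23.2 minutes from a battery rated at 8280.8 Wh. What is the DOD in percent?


E_used = P * t / 60 = 1427.9 * 23.2 / 60 = 552.1213 Wh
DOD = E_used / E_total * 100 = 552.1213 / 8280.8 * 100
DOD = 6.6675 %

6.6675 %


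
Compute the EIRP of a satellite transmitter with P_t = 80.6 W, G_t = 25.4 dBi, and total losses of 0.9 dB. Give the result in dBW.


Pt = 80.6 W = 19.0634 dBW
EIRP = Pt_dBW + Gt - losses = 19.0634 + 25.4 - 0.9 = 43.5634 dBW

43.5634 dBW


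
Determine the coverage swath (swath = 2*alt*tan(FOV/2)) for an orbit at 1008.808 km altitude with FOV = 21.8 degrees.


FOV = 21.8 deg = 0.3804818 rad
swath = 2 * alt * tan(FOV/2) = 2 * 1008.808 * tan(0.1902409)
swath = 2 * 1008.808 * 0.1925696
swath = 388.5316 km

388.5316 km


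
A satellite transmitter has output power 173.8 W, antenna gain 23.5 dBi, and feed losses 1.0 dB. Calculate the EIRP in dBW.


Pt = 173.8 W = 22.4005 dBW
EIRP = Pt_dBW + Gt - losses = 22.4005 + 23.5 - 1.0 = 44.9005 dBW

44.9005 dBW


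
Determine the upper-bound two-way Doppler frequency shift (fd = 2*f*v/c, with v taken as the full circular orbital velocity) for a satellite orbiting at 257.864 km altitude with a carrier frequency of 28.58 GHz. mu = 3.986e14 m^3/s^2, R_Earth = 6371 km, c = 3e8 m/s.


r = 6.628864e+06 m
v = sqrt(mu/r) = 7754.4159 m/s (worst-case radial velocity)
f = 28.58 GHz = 2.858e+10 Hz
fd = 2*f*v/c = 2*2.858e+10*7754.4159/3.0e+08
fd = 1.4774747e+06 Hz

1.4775e+06 Hz


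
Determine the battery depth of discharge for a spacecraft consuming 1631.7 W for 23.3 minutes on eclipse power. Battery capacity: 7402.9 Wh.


E_used = P * t / 60 = 1631.7 * 23.3 / 60 = 633.6435 Wh
DOD = E_used / E_total * 100 = 633.6435 / 7402.9 * 100
DOD = 8.5594 %

8.5594 %


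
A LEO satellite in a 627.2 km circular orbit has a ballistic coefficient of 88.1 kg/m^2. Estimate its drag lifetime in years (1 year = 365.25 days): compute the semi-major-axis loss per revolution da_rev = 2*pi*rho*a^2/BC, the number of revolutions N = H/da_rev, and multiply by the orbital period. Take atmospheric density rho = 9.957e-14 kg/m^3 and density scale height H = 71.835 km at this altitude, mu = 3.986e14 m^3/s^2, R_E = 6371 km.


a = R_E + alt = 6998.2000 km = 6.9982e+06 m
da_rev = 2*pi*rho*a^2/BC = 2*pi*9.957e-14*(6.9982e+06)^2/88.1 = 0.347780451 m per revolution
N = H/da_rev = 71835.0000 m / 0.347780451 m = 206552.7251 revolutions
P = 2*pi*sqrt(a^3/mu) = 5826.2719 s
lifetime = N*P = 206552.7251 * 5826.2719 = 1.2034323e+09 s = 13928.6150 days
years = 13928.6150 / 365.25 = 38.1345 years

38.1345 years


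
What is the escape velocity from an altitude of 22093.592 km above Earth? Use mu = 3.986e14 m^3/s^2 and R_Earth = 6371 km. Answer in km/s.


r = 6371.0 + 22093.592 = 28464.5920 km = 2.8464592e+07 m
v_esc = sqrt(2*mu/r) = sqrt(2*3.986e14 / 2.8464592e+07)
v_esc = 5292.1380 m/s = 5.2921 km/s

5.2921 km/s


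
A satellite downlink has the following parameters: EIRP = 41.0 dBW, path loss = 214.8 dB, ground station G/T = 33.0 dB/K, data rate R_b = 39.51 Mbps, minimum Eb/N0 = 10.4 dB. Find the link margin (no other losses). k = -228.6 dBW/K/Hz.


C/N0 = EIRP - FSPL + G/T - k = 41.0 - 214.8 + 33.0 - (-228.6)
C/N0 = 87.8000 dB-Hz
R_b = 39.51 Mbps = 3.951e+07 bps -> 10*log10(R_b) = 75.9671 dB-Hz
Eb/N0 = C/N0 - 10*log10(R_b) = 87.8000 - 75.9671 = 11.8329 dB
Margin = Eb/N0 - Eb/N0_req = 11.8329 - 10.4 = 1.4329 dB (link closes)

1.4329 dB


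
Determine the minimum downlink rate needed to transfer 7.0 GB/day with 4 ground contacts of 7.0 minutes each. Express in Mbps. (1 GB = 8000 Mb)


total contact time = 4 * 7.0 * 60 = 1680.0000 s
data = 7.0 GB = 56000.0000 Mb
rate = 56000.0000 / 1680.0000 = 33.3333 Mbps

33.3333 Mbps


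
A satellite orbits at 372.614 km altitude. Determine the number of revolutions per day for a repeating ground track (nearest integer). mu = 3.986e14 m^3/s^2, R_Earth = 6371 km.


r = 6.743614e+06 m
T = 2*pi*sqrt(r^3/mu) = 5511.2521 s = 91.8542 min
revs/day = 1440 / 91.8542 = 15.6770
Rounded: 16 revolutions per day

16 revolutions per day


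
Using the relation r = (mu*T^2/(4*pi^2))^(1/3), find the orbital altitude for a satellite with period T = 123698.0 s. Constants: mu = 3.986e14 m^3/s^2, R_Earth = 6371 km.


T = 123698.0 s
r = (mu*T^2/(4*pi^2))^(1/3) = (3.986e14 * 123698.0^2 / (4*pi^2))^(1/3)
r = 5.3657978e+07 m = 53657.9782 km
alt = r - R_E = 53657.9782 - 6371 = 47286.9782 km

47286.9782 km


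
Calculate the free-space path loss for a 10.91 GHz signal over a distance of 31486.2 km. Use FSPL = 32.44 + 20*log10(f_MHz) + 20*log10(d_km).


f = 10.91 GHz = 10910.0000 MHz
d = 31486.2 km
FSPL = 32.44 + 20*log10(10910.0000) + 20*log10(31486.2)
FSPL = 32.44 + 80.7565 + 89.9624
FSPL = 203.1589 dB

203.1589 dB


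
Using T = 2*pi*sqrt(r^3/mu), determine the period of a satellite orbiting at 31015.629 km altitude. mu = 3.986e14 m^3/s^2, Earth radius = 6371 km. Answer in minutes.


r = 37386.6290 km = 3.7386629e+07 m
T = 2*pi*sqrt(r^3/mu) = 2*pi*sqrt(5.2257536e+22 / 3.986e14)
T = 71942.5262 s = 1199.0421 min

1199.0421 minutes


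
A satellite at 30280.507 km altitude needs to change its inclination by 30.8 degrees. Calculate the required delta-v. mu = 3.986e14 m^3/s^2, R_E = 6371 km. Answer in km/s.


r = 36651.5070 km = 3.6651507e+07 m
V = sqrt(mu/r) = 3297.7880 m/s
di = 30.8 deg = 0.5375614 rad
dV = 2*V*sin(di/2) = 2*3297.7880*sin(0.2687807)
dV = 1751.4955 m/s = 1.7515 km/s

1.7515 km/s


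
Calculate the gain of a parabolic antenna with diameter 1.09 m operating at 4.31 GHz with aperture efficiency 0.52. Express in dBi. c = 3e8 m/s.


lambda = c/f = 3e8 / 4.31e+09 = 0.06960557 m
G = eta*(pi*D/lambda)^2 = 0.52*(pi*1.09/0.06960557)^2
G = 1258.5432 (linear)
G = 10*log10(1258.5432) = 30.9987 dBi

30.9987 dBi
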